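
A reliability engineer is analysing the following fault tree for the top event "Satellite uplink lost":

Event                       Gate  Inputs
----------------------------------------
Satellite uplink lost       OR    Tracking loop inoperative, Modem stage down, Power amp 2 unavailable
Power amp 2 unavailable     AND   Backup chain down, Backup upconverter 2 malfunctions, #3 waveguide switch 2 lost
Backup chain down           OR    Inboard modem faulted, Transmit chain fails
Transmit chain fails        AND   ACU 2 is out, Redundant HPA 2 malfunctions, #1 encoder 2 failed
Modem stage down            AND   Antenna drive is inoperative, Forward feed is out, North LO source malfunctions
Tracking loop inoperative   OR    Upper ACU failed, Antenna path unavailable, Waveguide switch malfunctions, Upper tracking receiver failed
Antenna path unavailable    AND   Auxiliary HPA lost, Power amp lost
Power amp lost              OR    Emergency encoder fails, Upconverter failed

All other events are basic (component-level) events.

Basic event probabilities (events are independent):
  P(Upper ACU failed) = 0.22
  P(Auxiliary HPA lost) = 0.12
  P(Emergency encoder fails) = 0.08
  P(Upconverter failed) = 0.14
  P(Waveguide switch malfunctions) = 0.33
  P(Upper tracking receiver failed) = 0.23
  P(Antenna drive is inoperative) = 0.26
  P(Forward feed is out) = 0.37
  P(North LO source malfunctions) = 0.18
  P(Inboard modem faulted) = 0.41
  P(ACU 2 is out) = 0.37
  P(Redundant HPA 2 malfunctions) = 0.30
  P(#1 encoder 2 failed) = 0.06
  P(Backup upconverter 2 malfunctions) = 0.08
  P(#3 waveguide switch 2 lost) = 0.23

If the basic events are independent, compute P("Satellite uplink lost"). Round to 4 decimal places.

0.6174

P(Power amp lost) [OR] = 1 − (1−0.08) × (1−0.14) = 0.208800
P(Antenna path unavailable) [AND] = 0.12 × 0.208800 = 0.025056
P(Tracking loop inoperative) [OR] = 1 − (1−0.22) × (1−0.025056) × (1−0.33) × (1−0.23) = 0.607681
P(Modem stage down) [AND] = 0.26 × 0.37 × 0.18 = 0.017316
P(Transmit chain fails) [AND] = 0.37 × 0.30 × 0.06 = 0.006660
P(Backup chain down) [OR] = 1 − (1−0.41) × (1−0.006660) = 0.413929
P(Power amp 2 unavailable) [AND] = 0.413929 × 0.08 × 0.23 = 0.007616
P(Satellite uplink lost) [OR] = 1 − (1−0.607681) × (1−0.017316) × (1−0.007616) = 0.617411
Rounded to 4 decimal places: P(Satellite uplink lost) ≈ 0.6174.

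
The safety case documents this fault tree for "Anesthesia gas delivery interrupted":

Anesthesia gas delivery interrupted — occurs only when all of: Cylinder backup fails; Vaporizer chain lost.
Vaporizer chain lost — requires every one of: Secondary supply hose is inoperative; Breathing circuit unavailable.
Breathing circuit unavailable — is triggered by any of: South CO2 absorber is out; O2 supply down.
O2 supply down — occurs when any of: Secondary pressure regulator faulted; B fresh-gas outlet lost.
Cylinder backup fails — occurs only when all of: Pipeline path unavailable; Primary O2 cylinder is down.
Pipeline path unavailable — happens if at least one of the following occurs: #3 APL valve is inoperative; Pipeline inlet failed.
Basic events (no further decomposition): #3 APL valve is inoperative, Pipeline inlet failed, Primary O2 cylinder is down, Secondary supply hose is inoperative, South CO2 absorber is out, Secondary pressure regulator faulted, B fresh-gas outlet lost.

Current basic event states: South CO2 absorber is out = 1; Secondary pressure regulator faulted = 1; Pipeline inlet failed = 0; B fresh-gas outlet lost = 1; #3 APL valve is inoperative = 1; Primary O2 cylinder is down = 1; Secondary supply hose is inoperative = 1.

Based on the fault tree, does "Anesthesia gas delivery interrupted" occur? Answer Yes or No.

Yes

Pipeline path unavailable [OR]: #3 APL valve is inoperative=occurs, Pipeline inlet failed=not → at least one input occurs → occurs.
Cylinder backup fails [AND]: Pipeline path unavailable=occurs, Primary O2 cylinder is down=occurs → all inputs occur → occurs.
O2 supply down [OR]: Secondary pressure regulator faulted=occurs, B fresh-gas outlet lost=occurs → at least one input occurs → occurs.
Breathing circuit unavailable [OR]: South CO2 absorber is out=occurs, O2 supply down=occurs → at least one input occurs → occurs.
Vaporizer chain lost [AND]: Secondary supply hose is inoperative=occurs, Breathing circuit unavailable=occurs → all inputs occur → occurs.
Anesthesia gas delivery interrupted [AND]: Cylinder backup fails=occurs, Vaporizer chain lost=occurs → all inputs occur → occurs.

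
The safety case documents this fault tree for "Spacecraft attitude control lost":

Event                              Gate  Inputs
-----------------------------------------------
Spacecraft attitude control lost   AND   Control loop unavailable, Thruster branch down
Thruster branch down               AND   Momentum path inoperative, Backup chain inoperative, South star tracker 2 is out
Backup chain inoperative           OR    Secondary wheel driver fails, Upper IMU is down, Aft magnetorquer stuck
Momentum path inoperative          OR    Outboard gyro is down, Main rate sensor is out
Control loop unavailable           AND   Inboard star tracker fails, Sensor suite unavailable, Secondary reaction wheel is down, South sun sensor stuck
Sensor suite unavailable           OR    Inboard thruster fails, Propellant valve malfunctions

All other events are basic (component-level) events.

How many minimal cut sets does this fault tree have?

Sensor suite unavailable [OR]: union of children's cut sets → 2 cut set(s).
Control loop unavailable [AND]: one cut set from each child combined → 1 × 2 × 1 × 1 = 2 cut set(s).
Momentum path inoperative [OR]: union of children's cut sets → 2 cut set(s).
Backup chain inoperative [OR]: union of children's cut sets → 3 cut set(s).
Thruster branch down [AND]: one cut set from each child combined → 2 × 3 × 1 = 6 cut set(s).
Spacecraft attitude control lost [AND]: one cut set from each child combined → 2 × 6 = 12 cut set(s).

12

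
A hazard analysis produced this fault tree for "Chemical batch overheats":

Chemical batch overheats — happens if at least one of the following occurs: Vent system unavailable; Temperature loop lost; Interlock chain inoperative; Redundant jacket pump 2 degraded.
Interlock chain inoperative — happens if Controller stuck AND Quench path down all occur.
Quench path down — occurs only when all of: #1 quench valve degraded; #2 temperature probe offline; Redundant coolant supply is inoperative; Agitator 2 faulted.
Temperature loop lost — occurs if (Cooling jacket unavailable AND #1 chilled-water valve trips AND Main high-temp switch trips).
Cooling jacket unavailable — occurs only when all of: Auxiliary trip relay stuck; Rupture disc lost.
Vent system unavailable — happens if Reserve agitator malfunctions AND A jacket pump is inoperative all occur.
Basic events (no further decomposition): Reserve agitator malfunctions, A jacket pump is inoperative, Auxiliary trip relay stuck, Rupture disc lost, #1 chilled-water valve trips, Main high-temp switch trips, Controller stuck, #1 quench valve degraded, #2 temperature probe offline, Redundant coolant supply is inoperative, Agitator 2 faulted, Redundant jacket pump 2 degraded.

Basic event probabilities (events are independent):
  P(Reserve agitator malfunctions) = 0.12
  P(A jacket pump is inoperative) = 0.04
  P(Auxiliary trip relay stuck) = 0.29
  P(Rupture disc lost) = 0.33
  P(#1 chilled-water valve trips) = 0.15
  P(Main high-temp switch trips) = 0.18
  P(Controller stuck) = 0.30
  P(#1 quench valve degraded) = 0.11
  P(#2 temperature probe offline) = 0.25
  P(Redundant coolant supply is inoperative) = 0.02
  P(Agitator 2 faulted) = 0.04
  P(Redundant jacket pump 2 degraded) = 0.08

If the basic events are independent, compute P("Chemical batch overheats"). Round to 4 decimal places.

P(Vent system unavailable) [AND] = 0.12 × 0.04 = 0.004800
P(Cooling jacket unavailable) [AND] = 0.29 × 0.33 = 0.095700
P(Temperature loop lost) [AND] = 0.095700 × 0.15 × 0.18 = 0.002584
P(Quench path down) [AND] = 0.11 × 0.25 × 0.02 × 0.04 = 0.000022
P(Interlock chain inoperative) [AND] = 0.30 × 0.000022 = 0.000007
P(Chemical batch overheats) [OR] = 1 − (1−0.004800) × (1−0.002584) × (1−0.000007) × (1−0.08) = 0.086788
Rounded to 4 decimal places: P(Chemical batch overheats) ≈ 0.0868.

0.0868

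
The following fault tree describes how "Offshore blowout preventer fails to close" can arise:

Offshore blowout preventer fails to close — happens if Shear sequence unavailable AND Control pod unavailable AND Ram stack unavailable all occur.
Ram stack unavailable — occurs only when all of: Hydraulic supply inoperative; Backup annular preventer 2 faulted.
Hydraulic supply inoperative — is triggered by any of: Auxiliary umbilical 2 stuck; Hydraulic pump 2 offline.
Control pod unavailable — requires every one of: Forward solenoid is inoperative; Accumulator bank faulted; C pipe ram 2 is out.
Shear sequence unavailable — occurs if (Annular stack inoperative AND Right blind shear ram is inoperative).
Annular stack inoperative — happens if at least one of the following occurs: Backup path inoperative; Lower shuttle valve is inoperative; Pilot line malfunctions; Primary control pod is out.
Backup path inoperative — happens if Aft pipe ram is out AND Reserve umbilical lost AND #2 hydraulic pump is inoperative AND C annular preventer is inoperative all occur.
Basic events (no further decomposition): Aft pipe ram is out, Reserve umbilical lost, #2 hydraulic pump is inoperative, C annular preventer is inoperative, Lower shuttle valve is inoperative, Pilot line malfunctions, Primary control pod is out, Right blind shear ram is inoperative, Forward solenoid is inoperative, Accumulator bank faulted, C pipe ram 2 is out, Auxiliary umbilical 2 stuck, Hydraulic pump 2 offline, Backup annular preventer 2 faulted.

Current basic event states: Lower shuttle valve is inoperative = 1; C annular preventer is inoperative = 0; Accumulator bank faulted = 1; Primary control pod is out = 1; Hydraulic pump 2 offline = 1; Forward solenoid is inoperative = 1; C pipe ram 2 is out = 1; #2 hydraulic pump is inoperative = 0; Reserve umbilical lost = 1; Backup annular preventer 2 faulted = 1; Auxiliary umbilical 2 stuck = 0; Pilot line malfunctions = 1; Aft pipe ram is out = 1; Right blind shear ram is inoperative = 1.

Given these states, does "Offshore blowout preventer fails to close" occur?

Yes

Backup path inoperative [AND]: Aft pipe ram is out=occurs, Reserve umbilical lost=occurs, #2 hydraulic pump is inoperative=not, C annular preventer is inoperative=not → not all inputs occur → does not occur.
Annular stack inoperative [OR]: Backup path inoperative=not, Lower shuttle valve is inoperative=occurs, Pilot line malfunctions=occurs, Primary control pod is out=occurs → at least one input occurs → occurs.
Shear sequence unavailable [AND]: Annular stack inoperative=occurs, Right blind shear ram is inoperative=occurs → all inputs occur → occurs.
Control pod unavailable [AND]: Forward solenoid is inoperative=occurs, Accumulator bank faulted=occurs, C pipe ram 2 is out=occurs → all inputs occur → occurs.
Hydraulic supply inoperative [OR]: Auxiliary umbilical 2 stuck=not, Hydraulic pump 2 offline=occurs → at least one input occurs → occurs.
Ram stack unavailable [AND]: Hydraulic supply inoperative=occurs, Backup annular preventer 2 faulted=occurs → all inputs occur → occurs.
Offshore blowout preventer fails to close [AND]: Shear sequence unavailable=occurs, Control pod unavailable=occurs, Ram stack unavailable=occurs → all inputs occur → occurs.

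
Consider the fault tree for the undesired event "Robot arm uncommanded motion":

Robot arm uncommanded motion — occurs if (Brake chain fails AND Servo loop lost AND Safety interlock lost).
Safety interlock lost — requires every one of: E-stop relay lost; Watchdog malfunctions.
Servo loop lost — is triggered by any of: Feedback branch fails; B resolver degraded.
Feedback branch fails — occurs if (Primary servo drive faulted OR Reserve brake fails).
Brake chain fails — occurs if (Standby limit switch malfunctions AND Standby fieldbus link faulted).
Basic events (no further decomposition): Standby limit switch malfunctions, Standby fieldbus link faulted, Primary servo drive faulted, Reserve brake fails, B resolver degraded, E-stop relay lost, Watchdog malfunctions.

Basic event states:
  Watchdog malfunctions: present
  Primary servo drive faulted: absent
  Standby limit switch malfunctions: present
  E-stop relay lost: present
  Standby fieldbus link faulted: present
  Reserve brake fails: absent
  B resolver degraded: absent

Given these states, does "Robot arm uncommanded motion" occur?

Brake chain fails [AND]: Standby limit switch malfunctions=occurs, Standby fieldbus link faulted=occurs → all inputs occur → occurs.
Feedback branch fails [OR]: Primary servo drive faulted=not, Reserve brake fails=not → no input occurs → does not occur.
Servo loop lost [OR]: Feedback branch fails=not, B resolver degraded=not → no input occurs → does not occur.
Safety interlock lost [AND]: E-stop relay lost=occurs, Watchdog malfunctions=occurs → all inputs occur → occurs.
Robot arm uncommanded motion [AND]: Brake chain fails=occurs, Servo loop lost=not, Safety interlock lost=occurs → not all inputs occur → does not occur.

No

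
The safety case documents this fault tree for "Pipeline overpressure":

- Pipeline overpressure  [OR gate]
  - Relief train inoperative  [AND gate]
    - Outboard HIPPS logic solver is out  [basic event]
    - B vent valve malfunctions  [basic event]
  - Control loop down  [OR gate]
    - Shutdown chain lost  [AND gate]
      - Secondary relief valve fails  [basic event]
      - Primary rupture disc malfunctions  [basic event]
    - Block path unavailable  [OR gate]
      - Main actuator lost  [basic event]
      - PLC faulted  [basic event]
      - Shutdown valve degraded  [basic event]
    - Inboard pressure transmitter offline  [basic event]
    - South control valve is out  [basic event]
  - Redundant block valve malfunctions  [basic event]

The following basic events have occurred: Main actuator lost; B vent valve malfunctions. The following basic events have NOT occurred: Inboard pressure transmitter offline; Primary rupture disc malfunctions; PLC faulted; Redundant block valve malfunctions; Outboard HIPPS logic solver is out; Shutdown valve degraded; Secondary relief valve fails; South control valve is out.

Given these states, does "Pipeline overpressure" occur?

Yes

Relief train inoperative [AND]: Outboard HIPPS logic solver is out=not, B vent valve malfunctions=occurs → not all inputs occur → does not occur.
Shutdown chain lost [AND]: Secondary relief valve fails=not, Primary rupture disc malfunctions=not → not all inputs occur → does not occur.
Block path unavailable [OR]: Main actuator lost=occurs, PLC faulted=not, Shutdown valve degraded=not → at least one input occurs → occurs.
Control loop down [OR]: Shutdown chain lost=not, Block path unavailable=occurs, Inboard pressure transmitter offline=not, South control valve is out=not → at least one input occurs → occurs.
Pipeline overpressure [OR]: Relief train inoperative=not, Control loop down=occurs, Redundant block valve malfunctions=not → at least one input occurs → occurs.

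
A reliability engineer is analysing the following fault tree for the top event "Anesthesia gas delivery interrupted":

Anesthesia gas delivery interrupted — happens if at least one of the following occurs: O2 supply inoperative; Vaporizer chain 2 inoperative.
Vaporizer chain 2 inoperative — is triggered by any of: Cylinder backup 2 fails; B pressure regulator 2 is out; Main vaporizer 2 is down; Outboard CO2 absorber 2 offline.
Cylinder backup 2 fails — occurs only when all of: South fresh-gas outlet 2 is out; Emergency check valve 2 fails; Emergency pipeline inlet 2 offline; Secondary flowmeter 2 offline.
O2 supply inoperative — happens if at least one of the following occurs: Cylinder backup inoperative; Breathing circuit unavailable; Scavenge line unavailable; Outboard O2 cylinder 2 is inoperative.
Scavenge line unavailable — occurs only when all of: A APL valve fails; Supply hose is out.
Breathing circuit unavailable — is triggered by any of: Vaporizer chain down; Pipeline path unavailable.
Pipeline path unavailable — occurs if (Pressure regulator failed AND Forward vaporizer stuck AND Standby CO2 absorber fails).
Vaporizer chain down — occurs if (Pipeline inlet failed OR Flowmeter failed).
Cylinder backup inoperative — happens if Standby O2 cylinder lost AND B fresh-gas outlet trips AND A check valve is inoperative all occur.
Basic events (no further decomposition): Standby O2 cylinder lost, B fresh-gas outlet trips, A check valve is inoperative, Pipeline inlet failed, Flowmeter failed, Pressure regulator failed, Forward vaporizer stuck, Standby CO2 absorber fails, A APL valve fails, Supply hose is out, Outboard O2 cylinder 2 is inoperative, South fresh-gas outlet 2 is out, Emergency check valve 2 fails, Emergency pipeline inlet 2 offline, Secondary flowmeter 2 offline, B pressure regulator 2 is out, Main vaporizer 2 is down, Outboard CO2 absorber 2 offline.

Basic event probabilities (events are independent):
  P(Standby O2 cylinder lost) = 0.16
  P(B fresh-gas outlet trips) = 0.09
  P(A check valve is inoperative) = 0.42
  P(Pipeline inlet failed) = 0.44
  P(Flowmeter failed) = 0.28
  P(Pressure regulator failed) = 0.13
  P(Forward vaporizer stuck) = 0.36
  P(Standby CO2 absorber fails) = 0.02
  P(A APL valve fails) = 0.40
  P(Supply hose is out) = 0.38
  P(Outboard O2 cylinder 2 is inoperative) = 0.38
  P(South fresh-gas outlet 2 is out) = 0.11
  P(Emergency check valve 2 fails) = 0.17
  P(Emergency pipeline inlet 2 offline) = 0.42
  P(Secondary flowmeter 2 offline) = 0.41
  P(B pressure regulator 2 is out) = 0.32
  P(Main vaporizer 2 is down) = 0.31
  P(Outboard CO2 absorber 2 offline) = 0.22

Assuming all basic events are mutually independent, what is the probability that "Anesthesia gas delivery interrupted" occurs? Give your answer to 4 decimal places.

0.9232

P(Cylinder backup inoperative) [AND] = 0.16 × 0.09 × 0.42 = 0.006048
P(Vaporizer chain down) [OR] = 1 − (1−0.44) × (1−0.28) = 0.596800
P(Pipeline path unavailable) [AND] = 0.13 × 0.36 × 0.02 = 0.000936
P(Breathing circuit unavailable) [OR] = 1 − (1−0.596800) × (1−0.000936) = 0.597177
P(Scavenge line unavailable) [AND] = 0.40 × 0.38 = 0.152000
P(O2 supply inoperative) [OR] = 1 − (1−0.006048) × (1−0.597177) × (1−0.152000) × (1−0.38) = 0.789493
P(Cylinder backup 2 fails) [AND] = 0.11 × 0.17 × 0.42 × 0.41 = 0.003220
P(Vaporizer chain 2 inoperative) [OR] = 1 − (1−0.003220) × (1−0.32) × (1−0.31) × (1−0.22) = 0.635202
P(Anesthesia gas delivery interrupted) [OR] = 1 − (1−0.789493) × (1−0.635202) = 0.923207
Rounded to 4 decimal places: P(Anesthesia gas delivery interrupted) ≈ 0.9232.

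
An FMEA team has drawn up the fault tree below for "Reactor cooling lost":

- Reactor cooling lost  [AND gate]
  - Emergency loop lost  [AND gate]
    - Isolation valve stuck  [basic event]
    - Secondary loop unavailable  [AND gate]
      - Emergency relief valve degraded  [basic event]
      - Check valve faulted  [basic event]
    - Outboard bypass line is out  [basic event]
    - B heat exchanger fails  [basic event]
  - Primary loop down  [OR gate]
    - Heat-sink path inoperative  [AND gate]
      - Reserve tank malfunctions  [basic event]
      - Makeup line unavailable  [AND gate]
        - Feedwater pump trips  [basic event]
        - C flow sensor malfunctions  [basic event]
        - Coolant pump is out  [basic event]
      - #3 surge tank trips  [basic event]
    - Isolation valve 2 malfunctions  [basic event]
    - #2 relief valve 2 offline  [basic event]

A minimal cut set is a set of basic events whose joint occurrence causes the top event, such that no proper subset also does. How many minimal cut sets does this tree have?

Secondary loop unavailable [AND]: one cut set from each child combined → 1 × 1 = 1 cut set(s).
Emergency loop lost [AND]: one cut set from each child combined → 1 × 1 × 1 × 1 = 1 cut set(s).
Makeup line unavailable [AND]: one cut set from each child combined → 1 × 1 × 1 = 1 cut set(s).
Heat-sink path inoperative [AND]: one cut set from each child combined → 1 × 1 × 1 = 1 cut set(s).
Primary loop down [OR]: union of children's cut sets → 3 cut set(s).
Reactor cooling lost [AND]: one cut set from each child combined → 1 × 3 = 3 cut set(s).
Minimal cut sets: {#3 surge tank trips, B heat exchanger fails, C flow sensor malfunctions, Check valve faulted, Coolant pump is out, Emergency relief valve degraded, Feedwater pump trips, Isolation valve stuck, Outboard bypass line is out, Reserve tank malfunctions}; {B heat exchanger fails, Check valve faulted, Emergency relief valve degraded, Isolation valve 2 malfunctions, Isolation valve stuck, Outboard bypass line is out}; {#2 relief valve 2 offline, B heat exchanger fails, Check valve faulted, Emergency relief valve degraded, Isolation valve stuck, Outboard bypass line is out}.

3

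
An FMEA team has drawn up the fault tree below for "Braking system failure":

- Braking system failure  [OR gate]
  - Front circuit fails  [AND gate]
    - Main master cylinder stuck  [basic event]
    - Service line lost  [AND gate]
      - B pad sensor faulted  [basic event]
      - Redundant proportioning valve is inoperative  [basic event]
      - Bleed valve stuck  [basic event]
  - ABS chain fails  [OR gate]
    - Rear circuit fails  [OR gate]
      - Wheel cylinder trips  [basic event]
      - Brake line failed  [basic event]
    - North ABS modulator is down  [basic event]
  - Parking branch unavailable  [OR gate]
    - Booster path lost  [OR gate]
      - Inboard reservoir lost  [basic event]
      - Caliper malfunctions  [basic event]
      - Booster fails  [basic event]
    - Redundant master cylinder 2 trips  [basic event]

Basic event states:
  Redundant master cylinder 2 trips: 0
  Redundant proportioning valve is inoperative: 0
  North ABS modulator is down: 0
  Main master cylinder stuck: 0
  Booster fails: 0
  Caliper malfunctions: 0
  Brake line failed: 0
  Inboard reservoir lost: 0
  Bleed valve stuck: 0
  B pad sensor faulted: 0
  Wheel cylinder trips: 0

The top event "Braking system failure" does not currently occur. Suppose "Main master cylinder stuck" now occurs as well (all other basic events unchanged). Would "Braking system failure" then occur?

No

Counterfactual: set "Main master cylinder stuck" to occurred.
Service line lost [AND]: B pad sensor faulted=not, Redundant proportioning valve is inoperative=not, Bleed valve stuck=not → not all inputs occur → does not occur.
Front circuit fails [AND]: Main master cylinder stuck=occurs, Service line lost=not → not all inputs occur → does not occur.
Rear circuit fails [OR]: Wheel cylinder trips=not, Brake line failed=not → no input occurs → does not occur.
ABS chain fails [OR]: Rear circuit fails=not, North ABS modulator is down=not → no input occurs → does not occur.
Booster path lost [OR]: Inboard reservoir lost=not, Caliper malfunctions=not, Booster fails=not → no input occurs → does not occur.
Parking branch unavailable [OR]: Booster path lost=not, Redundant master cylinder 2 trips=not → no input occurs → does not occur.
Braking system failure [OR]: Front circuit fails=not, ABS chain fails=not, Parking branch unavailable=not → no input occurs → does not occur.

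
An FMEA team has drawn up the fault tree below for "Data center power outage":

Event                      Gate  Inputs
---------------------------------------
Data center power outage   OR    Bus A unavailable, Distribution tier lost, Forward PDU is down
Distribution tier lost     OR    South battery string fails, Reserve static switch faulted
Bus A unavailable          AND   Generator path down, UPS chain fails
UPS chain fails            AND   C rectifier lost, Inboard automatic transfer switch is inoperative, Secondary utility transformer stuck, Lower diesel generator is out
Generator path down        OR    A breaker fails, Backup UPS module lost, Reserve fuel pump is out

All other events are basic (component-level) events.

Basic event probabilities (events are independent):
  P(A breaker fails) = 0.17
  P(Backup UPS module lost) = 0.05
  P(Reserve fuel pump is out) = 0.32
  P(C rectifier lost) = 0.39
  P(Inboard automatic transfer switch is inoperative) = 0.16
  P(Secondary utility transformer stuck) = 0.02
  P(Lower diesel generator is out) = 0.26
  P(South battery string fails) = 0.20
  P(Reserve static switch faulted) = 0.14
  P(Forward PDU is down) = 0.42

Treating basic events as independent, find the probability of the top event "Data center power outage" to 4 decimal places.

P(Generator path down) [OR] = 1 − (1−0.17) × (1−0.05) × (1−0.32) = 0.463820
P(UPS chain fails) [AND] = 0.39 × 0.16 × 0.02 × 0.26 = 0.000324
P(Bus A unavailable) [AND] = 0.463820 × 0.000324 = 0.000150
P(Distribution tier lost) [OR] = 1 − (1−0.20) × (1−0.14) = 0.312000
P(Data center power outage) [OR] = 1 − (1−0.000150) × (1−0.312000) × (1−0.42) = 0.601020
Rounded to 4 decimal places: P(Data center power outage) ≈ 0.6010.

0.6010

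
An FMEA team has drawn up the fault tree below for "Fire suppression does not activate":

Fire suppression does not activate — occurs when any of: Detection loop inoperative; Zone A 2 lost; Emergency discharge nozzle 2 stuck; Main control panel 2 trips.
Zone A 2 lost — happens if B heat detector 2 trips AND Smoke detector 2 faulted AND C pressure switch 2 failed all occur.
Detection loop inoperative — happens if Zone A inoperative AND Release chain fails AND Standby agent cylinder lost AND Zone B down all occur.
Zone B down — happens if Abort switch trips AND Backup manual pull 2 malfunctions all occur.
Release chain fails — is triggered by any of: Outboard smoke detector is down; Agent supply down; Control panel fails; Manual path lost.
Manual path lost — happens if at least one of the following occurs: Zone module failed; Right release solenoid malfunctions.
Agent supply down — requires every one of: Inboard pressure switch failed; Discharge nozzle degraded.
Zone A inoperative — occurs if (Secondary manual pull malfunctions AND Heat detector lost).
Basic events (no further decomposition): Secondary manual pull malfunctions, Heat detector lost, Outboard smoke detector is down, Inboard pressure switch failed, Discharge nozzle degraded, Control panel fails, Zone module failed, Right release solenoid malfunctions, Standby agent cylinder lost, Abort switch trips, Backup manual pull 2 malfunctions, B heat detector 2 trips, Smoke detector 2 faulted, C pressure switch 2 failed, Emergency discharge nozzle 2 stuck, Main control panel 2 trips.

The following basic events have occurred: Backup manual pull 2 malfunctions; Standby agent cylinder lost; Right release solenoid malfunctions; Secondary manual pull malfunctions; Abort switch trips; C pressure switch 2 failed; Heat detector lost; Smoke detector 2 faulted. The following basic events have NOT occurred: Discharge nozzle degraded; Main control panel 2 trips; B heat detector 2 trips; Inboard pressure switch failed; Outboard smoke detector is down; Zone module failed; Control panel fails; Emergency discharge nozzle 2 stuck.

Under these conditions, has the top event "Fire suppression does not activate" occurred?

Yes

Zone A inoperative [AND]: Secondary manual pull malfunctions=occurs, Heat detector lost=occurs → all inputs occur → occurs.
Agent supply down [AND]: Inboard pressure switch failed=not, Discharge nozzle degraded=not → not all inputs occur → does not occur.
Manual path lost [OR]: Zone module failed=not, Right release solenoid malfunctions=occurs → at least one input occurs → occurs.
Release chain fails [OR]: Outboard smoke detector is down=not, Agent supply down=not, Control panel fails=not, Manual path lost=occurs → at least one input occurs → occurs.
Zone B down [AND]: Abort switch trips=occurs, Backup manual pull 2 malfunctions=occurs → all inputs occur → occurs.
Detection loop inoperative [AND]: Zone A inoperative=occurs, Release chain fails=occurs, Standby agent cylinder lost=occurs, Zone B down=occurs → all inputs occur → occurs.
Zone A 2 lost [AND]: B heat detector 2 trips=not, Smoke detector 2 faulted=occurs, C pressure switch 2 failed=occurs → not all inputs occur → does not occur.
Fire suppression does not activate [OR]: Detection loop inoperative=occurs, Zone A 2 lost=not, Emergency discharge nozzle 2 stuck=not, Main control panel 2 trips=not → at least one input occurs → occurs.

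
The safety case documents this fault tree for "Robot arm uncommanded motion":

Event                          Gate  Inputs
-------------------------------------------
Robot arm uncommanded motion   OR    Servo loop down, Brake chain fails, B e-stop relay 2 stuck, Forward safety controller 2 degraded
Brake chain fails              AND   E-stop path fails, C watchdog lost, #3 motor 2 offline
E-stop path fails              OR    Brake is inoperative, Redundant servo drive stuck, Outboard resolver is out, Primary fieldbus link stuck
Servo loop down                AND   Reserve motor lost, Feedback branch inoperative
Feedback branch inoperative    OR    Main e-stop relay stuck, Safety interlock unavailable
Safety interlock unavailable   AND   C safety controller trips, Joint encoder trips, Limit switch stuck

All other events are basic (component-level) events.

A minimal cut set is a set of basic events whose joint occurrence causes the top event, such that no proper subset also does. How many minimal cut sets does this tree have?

8

Safety interlock unavailable [AND]: one cut set from each child combined → 1 × 1 × 1 = 1 cut set(s).
Feedback branch inoperative [OR]: union of children's cut sets → 2 cut set(s).
Servo loop down [AND]: one cut set from each child combined → 1 × 2 = 2 cut set(s).
E-stop path fails [OR]: union of children's cut sets → 4 cut set(s).
Brake chain fails [AND]: one cut set from each child combined → 4 × 1 × 1 = 4 cut set(s).
Robot arm uncommanded motion [OR]: union of children's cut sets → 8 cut set(s).
Minimal cut sets: {Main e-stop relay stuck, Reserve motor lost}; {C safety controller trips, Joint encoder trips, Limit switch stuck, Reserve motor lost}; {#3 motor 2 offline, Brake is inoperative, C watchdog lost}; {#3 motor 2 offline, C watchdog lost, Redundant servo drive stuck}; {#3 motor 2 offline, C watchdog lost, Outboard resolver is out}; {#3 motor 2 offline, C watchdog lost, Primary fieldbus link stuck}; {B e-stop relay 2 stuck}; {Forward safety controller 2 degraded}.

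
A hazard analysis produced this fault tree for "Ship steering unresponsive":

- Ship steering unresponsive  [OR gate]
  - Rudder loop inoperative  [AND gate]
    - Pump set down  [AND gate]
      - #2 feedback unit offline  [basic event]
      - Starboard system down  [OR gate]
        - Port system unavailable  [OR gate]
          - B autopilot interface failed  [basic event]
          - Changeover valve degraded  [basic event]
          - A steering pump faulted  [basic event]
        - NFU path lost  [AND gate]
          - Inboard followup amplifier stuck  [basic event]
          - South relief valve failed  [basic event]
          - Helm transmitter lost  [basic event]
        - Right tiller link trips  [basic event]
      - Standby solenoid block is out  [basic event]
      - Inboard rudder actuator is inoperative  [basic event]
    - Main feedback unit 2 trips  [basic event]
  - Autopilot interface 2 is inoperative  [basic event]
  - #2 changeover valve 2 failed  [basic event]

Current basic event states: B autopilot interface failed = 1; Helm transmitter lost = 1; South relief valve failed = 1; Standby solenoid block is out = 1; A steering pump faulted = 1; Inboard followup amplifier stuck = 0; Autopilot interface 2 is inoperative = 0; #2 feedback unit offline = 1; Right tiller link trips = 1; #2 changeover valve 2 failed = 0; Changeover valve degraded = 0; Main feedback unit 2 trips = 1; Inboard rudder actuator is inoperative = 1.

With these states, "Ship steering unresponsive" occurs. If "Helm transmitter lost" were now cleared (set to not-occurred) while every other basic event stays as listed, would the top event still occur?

Counterfactual: set "Helm transmitter lost" to not occurred.
Port system unavailable [OR]: B autopilot interface failed=occurs, Changeover valve degraded=not, A steering pump faulted=occurs → at least one input occurs → occurs.
NFU path lost [AND]: Inboard followup amplifier stuck=not, South relief valve failed=occurs, Helm transmitter lost=not → not all inputs occur → does not occur.
Starboard system down [OR]: Port system unavailable=occurs, NFU path lost=not, Right tiller link trips=occurs → at least one input occurs → occurs.
Pump set down [AND]: #2 feedback unit offline=occurs, Starboard system down=occurs, Standby solenoid block is out=occurs, Inboard rudder actuator is inoperative=occurs → all inputs occur → occurs.
Rudder loop inoperative [AND]: Pump set down=occurs, Main feedback unit 2 trips=occurs → all inputs occur → occurs.
Ship steering unresponsive [OR]: Rudder loop inoperative=occurs, Autopilot interface 2 is inoperative=not, #2 changeover valve 2 failed=not → at least one input occurs → occurs.

Yes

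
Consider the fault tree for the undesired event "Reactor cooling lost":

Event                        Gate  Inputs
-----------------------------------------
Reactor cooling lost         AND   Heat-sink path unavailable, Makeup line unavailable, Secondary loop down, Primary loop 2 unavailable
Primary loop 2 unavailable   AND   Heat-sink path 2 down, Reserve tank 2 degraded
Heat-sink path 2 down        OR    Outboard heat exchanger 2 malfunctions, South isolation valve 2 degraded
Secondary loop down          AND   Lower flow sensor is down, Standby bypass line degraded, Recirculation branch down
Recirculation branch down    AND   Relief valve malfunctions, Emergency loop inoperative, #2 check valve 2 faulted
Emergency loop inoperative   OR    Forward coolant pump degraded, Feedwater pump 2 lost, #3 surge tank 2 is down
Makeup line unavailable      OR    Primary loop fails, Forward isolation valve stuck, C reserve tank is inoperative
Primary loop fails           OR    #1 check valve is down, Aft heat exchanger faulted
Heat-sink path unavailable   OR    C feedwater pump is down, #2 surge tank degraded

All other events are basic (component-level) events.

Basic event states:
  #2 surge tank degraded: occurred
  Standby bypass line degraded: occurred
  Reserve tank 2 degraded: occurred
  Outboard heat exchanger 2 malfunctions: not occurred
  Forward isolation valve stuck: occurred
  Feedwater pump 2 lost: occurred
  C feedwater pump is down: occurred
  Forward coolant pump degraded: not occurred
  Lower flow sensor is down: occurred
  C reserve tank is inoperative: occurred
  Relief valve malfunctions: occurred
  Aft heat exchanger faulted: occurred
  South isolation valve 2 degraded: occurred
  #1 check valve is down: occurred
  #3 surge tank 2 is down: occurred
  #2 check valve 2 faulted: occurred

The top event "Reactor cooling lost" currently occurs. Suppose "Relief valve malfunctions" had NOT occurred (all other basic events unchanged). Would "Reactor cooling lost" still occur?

No

Counterfactual: set "Relief valve malfunctions" to not occurred.
Heat-sink path unavailable [OR]: C feedwater pump is down=occurs, #2 surge tank degraded=occurs → at least one input occurs → occurs.
Primary loop fails [OR]: #1 check valve is down=occurs, Aft heat exchanger faulted=occurs → at least one input occurs → occurs.
Makeup line unavailable [OR]: Primary loop fails=occurs, Forward isolation valve stuck=occurs, C reserve tank is inoperative=occurs → at least one input occurs → occurs.
Emergency loop inoperative [OR]: Forward coolant pump degraded=not, Feedwater pump 2 lost=occurs, #3 surge tank 2 is down=occurs → at least one input occurs → occurs.
Recirculation branch down [AND]: Relief valve malfunctions=not, Emergency loop inoperative=occurs, #2 check valve 2 faulted=occurs → not all inputs occur → does not occur.
Secondary loop down [AND]: Lower flow sensor is down=occurs, Standby bypass line degraded=occurs, Recirculation branch down=not → not all inputs occur → does not occur.
Heat-sink path 2 down [OR]: Outboard heat exchanger 2 malfunctions=not, South isolation valve 2 degraded=occurs → at least one input occurs → occurs.
Primary loop 2 unavailable [AND]: Heat-sink path 2 down=occurs, Reserve tank 2 degraded=occurs → all inputs occur → occurs.
Reactor cooling lost [AND]: Heat-sink path unavailable=occurs, Makeup line unavailable=occurs, Secondary loop down=not, Primary loop 2 unavailable=occurs → not all inputs occur → does not occur.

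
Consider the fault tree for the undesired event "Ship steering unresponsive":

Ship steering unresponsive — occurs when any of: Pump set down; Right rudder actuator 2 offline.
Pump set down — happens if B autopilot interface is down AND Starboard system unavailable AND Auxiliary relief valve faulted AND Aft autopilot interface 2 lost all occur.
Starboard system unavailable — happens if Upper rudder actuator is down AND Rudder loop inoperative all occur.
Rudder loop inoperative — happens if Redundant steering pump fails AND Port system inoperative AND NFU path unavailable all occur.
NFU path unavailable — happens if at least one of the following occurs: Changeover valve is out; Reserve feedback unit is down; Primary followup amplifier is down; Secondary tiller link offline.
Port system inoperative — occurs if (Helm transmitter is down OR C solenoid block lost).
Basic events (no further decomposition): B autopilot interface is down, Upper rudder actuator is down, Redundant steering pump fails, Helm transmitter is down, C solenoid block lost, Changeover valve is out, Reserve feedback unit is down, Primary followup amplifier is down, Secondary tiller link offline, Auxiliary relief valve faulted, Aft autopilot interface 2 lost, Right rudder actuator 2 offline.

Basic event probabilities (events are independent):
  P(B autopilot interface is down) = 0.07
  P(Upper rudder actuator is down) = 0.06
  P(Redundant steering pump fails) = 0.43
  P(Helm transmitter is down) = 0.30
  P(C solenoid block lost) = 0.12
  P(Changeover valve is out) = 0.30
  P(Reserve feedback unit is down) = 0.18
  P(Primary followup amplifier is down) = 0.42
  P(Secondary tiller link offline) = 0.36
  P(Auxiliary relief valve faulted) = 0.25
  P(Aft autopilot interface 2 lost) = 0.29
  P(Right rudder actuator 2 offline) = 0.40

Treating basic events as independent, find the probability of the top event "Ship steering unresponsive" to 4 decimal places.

P(Port system inoperative) [OR] = 1 − (1−0.30) × (1−0.12) = 0.384000
P(NFU path unavailable) [OR] = 1 − (1−0.30) × (1−0.18) × (1−0.42) × (1−0.36) = 0.786931
P(Rudder loop inoperative) [AND] = 0.43 × 0.384000 × 0.786931 = 0.129938
P(Starboard system unavailable) [AND] = 0.06 × 0.129938 = 0.007796
P(Pump set down) [AND] = 0.07 × 0.007796 × 0.25 × 0.29 = 0.000040
P(Ship steering unresponsive) [OR] = 1 − (1−0.000040) × (1−0.40) = 0.400024
Rounded to 4 decimal places: P(Ship steering unresponsive) ≈ 0.4000.

0.4000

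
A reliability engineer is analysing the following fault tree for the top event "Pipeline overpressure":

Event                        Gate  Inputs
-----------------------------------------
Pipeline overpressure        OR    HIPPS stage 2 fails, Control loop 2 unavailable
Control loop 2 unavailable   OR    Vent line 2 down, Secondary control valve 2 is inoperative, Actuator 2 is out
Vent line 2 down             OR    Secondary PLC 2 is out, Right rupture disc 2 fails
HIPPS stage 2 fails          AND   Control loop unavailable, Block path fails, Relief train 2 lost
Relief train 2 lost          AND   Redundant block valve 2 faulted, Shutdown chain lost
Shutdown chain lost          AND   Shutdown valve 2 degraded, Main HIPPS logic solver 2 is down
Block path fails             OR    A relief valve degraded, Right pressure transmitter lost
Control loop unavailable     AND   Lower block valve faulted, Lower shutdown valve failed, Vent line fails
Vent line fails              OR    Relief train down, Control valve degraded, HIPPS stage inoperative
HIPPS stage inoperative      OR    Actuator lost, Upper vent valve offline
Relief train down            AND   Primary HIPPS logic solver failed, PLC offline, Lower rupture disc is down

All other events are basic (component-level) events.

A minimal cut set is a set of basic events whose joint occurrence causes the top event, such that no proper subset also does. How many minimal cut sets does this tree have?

Relief train down [AND]: one cut set from each child combined → 1 × 1 × 1 = 1 cut set(s).
HIPPS stage inoperative [OR]: union of children's cut sets → 2 cut set(s).
Vent line fails [OR]: union of children's cut sets → 4 cut set(s).
Control loop unavailable [AND]: one cut set from each child combined → 1 × 1 × 4 = 4 cut set(s).
Block path fails [OR]: union of children's cut sets → 2 cut set(s).
Shutdown chain lost [AND]: one cut set from each child combined → 1 × 1 = 1 cut set(s).
Relief train 2 lost [AND]: one cut set from each child combined → 1 × 1 = 1 cut set(s).
HIPPS stage 2 fails [AND]: one cut set from each child combined → 4 × 2 × 1 = 8 cut set(s).
Vent line 2 down [OR]: union of children's cut sets → 2 cut set(s).
Control loop 2 unavailable [OR]: union of children's cut sets → 4 cut set(s).
Pipeline overpressure [OR]: union of children's cut sets → 12 cut set(s).

12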